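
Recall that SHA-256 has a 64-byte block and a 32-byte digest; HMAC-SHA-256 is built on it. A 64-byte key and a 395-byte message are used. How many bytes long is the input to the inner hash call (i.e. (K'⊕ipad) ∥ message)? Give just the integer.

459

Key is 64 ≤ 64 bytes, zero-padded: |K'| = 64.
Inner input = (K'⊕ipad) ∥ m → 64 + 395 = 459 bytes.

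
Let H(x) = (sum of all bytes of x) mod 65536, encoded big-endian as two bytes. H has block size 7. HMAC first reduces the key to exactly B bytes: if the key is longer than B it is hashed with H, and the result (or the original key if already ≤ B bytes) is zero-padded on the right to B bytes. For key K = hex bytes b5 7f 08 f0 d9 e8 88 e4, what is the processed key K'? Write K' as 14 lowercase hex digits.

|K| = 8 > B = 7, so first hash the key.
H(K): sum = 181+127+8+240+217+232+136+228 = 1369 → 05 59.
Zero-pad H(K) = 05 59 to 7 bytes: K' = 05 59 00 00 00 00 00.

05590000000000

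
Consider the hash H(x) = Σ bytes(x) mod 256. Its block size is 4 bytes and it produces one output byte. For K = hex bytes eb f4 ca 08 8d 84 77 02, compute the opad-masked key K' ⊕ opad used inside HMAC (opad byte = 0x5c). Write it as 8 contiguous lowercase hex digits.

675c5c5c

Key hex bytes eb f4 ca 08 8d 84 77 02 is 8 bytes > B = 4, so hash it first: H(key) = 3b, then zero-pad to 4 bytes: K' = 3b 00 00 00.
XOR each byte with 0x5c: 3b⊕5c=67, 00⊕5c=5c, 00⊕5c=5c, 00⊕5c=5c.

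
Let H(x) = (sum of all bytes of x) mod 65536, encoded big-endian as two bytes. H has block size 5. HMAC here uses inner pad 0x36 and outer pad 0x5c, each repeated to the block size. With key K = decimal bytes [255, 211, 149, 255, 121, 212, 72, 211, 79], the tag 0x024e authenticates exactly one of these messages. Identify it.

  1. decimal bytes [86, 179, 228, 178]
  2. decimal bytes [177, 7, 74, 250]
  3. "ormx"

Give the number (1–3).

1

Key decimal bytes [255, 211, 149, 255, 121, 212, 72, 211, 79] = ff d3 95 ff 79 d4 48 d3 4f is 9 bytes > B = 5, so hash it first: H(key) = 06 1d, then zero-pad to 5 bytes: K' = 06 1d 00 00 00.
K' ⊕ ipad = 30 2b 36 36 36; K' ⊕ opad = 5a 41 5c 5c 5c.
m1: inner = H(30 2b 36 36 36 56 b3 e4 b2) = 03 9c; tag = H(5a 41 5c 5c 5c 03 9c) = 024e ← matches
m2: inner = H(30 2b 36 36 36 b1 07 4a fa) = 02 f9; tag = H(5a 41 5c 5c 5c 02 f9) = 02aa
m3: inner = H(30 2b 36 36 36 6f 72 6d 78) = 02 c3; tag = H(5a 41 5c 5c 5c 02 c3) = 0274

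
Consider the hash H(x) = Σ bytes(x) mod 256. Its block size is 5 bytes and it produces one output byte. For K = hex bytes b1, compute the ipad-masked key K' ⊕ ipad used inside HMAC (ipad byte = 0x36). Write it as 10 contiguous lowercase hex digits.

Key hex bytes b1 is 1 byte ≤ B = 5; zero-pad to 5 bytes: K' = b1 00 00 00 00.
XOR each byte with 0x36: b1⊕36=87, 00⊕36=36, 00⊕36=36, 00⊕36=36, 00⊕36=36.

8736363636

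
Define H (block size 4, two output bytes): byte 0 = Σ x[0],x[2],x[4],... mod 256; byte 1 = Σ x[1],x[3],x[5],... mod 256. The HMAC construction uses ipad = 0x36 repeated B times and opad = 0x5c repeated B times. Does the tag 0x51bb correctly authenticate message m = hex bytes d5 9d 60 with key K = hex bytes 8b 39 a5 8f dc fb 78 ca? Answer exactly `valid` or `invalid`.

valid

Key hex bytes 8b 39 a5 8f dc fb 78 ca is 8 bytes > B = 4, so hash it first: H(key) = 84 8d, then zero-pad to 4 bytes: K' = 84 8d 00 00.
K' ⊕ ipad = b2 bb 36 36; K' ⊕ opad = d8 d1 5c 5c.
Inner hash: even-index sum = 541 mod 256 = 29; odd-index sum = 398 mod 256 = 142 → 1d 8e.
Outer hash (recomputed tag): even-index sum = 337 mod 256 = 81; odd-index sum = 443 mod 256 = 187 → 51 bb.
Recomputed tag = 51bb; claimed = 51bb → match.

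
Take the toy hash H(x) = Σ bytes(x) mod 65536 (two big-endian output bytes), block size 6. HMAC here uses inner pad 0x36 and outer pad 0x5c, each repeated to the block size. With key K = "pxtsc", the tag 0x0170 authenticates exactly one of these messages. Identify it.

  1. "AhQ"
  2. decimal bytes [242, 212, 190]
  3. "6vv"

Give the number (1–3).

Key "pxtsc" = 70 78 74 73 63 is 5 bytes ≤ B = 6; zero-pad to 6 bytes: K' = 70 78 74 73 63 00.
K' ⊕ ipad = 46 4e 42 45 55 36; K' ⊕ opad = 2c 24 28 2f 3f 5c.
m1: inner = H(46 4e 42 45 55 36 41 68 51) = 02 a0; tag = H(2c 24 28 2f 3f 5c 02 a0) = 01e4
m2: inner = H(46 4e 42 45 55 36 f2 d4 be) = 04 2a; tag = H(2c 24 28 2f 3f 5c 04 2a) = 0170 ← matches
m3: inner = H(46 4e 42 45 55 36 36 76 76) = 02 c8; tag = H(2c 24 28 2f 3f 5c 02 c8) = 020c

2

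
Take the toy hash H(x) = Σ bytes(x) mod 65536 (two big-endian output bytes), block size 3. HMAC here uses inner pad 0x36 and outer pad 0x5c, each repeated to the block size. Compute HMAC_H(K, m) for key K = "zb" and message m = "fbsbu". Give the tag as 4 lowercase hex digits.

01aa

Key "zb" = 7a 62 is 2 bytes ≤ B = 3; zero-pad to 3 bytes: K' = 7a 62 00.
K' ⊕ ipad = 4c 54 36.  K' ⊕ opad = 26 3e 5c.
Inner input = (K'⊕ipad) ∥ m = 4c 54 36 ∥ 66 62 73 62 75.
Inner hash: sum = 76+84+54+102+98+115+98+117 = 744 → 02 e8.
Outer input = (K'⊕opad) ∥ inner = 26 3e 5c ∥ 02 e8.
Outer hash (tag): sum = 38+62+92+2+232 = 426 → 01 aa.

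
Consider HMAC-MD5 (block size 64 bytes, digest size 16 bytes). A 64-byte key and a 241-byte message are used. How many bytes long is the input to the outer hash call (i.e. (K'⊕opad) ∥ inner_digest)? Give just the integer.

Key is 64 ≤ 64 bytes, zero-padded: |K'| = 64.
Outer input = (K'⊕opad) ∥ H(inner) → 64 + 16 = 80 bytes.

80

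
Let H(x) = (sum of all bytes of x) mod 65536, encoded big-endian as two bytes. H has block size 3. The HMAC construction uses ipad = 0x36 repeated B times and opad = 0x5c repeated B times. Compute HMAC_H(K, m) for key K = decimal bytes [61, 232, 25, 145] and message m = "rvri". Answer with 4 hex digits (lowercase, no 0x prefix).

0178

Key decimal bytes [61, 232, 25, 145] = 3d e8 19 91 is 4 bytes > B = 3, so hash it first: H(key) = 01 cf, then zero-pad to 3 bytes: K' = 01 cf 00.
K' ⊕ ipad = 37 f9 36.  K' ⊕ opad = 5d 93 5c.
Inner input = (K'⊕ipad) ∥ m = 37 f9 36 ∥ 72 76 72 69.
Inner hash: sum = 55+249+54+114+118+114+105 = 809 → 03 29.
Outer input = (K'⊕opad) ∥ inner = 5d 93 5c ∥ 03 29.
Outer hash (tag): sum = 93+147+92+3+41 = 376 → 01 78.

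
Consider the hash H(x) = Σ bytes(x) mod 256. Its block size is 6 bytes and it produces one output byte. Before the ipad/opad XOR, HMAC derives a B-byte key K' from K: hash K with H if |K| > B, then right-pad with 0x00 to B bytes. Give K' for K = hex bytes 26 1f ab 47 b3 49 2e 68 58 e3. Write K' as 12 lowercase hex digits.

040000000000

|K| = 10 > B = 6, so first hash the key.
H(K): sum = 38+31+171+71+179+73+46+104+88+227 = 1028; mod 256 = 4 → 04.
Zero-pad H(K) = 04 to 6 bytes: K' = 04 00 00 00 00 00.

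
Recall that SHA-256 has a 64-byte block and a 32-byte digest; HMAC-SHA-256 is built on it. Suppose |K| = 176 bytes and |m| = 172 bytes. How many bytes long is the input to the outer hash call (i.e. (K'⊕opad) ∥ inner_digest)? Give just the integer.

96

Key is 176 > 64 bytes, so it is hashed to 32 bytes then zero-padded to 64: |K'| = 64.
Outer input = (K'⊕opad) ∥ H(inner) → 64 + 32 = 96 bytes.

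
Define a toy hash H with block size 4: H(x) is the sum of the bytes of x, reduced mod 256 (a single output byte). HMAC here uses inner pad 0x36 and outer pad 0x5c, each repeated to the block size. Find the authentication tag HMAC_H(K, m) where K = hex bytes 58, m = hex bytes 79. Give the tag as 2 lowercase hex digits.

a1

Key hex bytes 58 is 1 byte ≤ B = 4; zero-pad to 4 bytes: K' = 58 00 00 00.
K' ⊕ ipad = 6e 36 36 36.  K' ⊕ opad = 04 5c 5c 5c.
Inner input = (K'⊕ipad) ∥ m = 6e 36 36 36 ∥ 79.
Inner hash: sum = 110+54+54+54+121 = 393; mod 256 = 137 → 89.
Outer input = (K'⊕opad) ∥ inner = 04 5c 5c 5c ∥ 89.
Outer hash (tag): sum = 4+92+92+92+137 = 417; mod 256 = 161 → a1.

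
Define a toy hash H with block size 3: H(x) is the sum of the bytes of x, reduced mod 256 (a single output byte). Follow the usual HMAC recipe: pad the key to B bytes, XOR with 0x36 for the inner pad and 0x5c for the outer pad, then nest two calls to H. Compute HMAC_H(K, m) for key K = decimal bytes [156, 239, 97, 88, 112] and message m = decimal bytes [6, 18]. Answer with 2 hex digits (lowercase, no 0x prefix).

a6

Key decimal bytes [156, 239, 97, 88, 112] = 9c ef 61 58 70 is 5 bytes > B = 3, so hash it first: H(key) = b4, then zero-pad to 3 bytes: K' = b4 00 00.
K' ⊕ ipad = 82 36 36.  K' ⊕ opad = e8 5c 5c.
Inner input = (K'⊕ipad) ∥ m = 82 36 36 ∥ 06 12.
Inner hash: sum = 130+54+54+6+18 = 262; mod 256 = 6 → 06.
Outer input = (K'⊕opad) ∥ inner = e8 5c 5c ∥ 06.
Outer hash (tag): sum = 232+92+92+6 = 422; mod 256 = 166 → a6.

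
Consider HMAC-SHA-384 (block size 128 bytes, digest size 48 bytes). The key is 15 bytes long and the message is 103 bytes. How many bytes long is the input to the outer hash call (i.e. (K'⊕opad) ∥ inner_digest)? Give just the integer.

Key is 15 ≤ 128 bytes, zero-padded: |K'| = 128.
Outer input = (K'⊕opad) ∥ H(inner) → 128 + 48 = 176 bytes.

176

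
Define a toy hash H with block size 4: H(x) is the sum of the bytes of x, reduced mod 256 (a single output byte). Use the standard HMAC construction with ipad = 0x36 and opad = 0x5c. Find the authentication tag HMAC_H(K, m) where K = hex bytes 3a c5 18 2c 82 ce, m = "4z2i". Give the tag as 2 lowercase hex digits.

73

Key hex bytes 3a c5 18 2c 82 ce is 6 bytes > B = 4, so hash it first: H(key) = 93, then zero-pad to 4 bytes: K' = 93 00 00 00.
K' ⊕ ipad = a5 36 36 36.  K' ⊕ opad = cf 5c 5c 5c.
Inner input = (K'⊕ipad) ∥ m = a5 36 36 36 ∥ 34 7a 32 69.
Inner hash: sum = 165+54+54+54+52+122+50+105 = 656; mod 256 = 144 → 90.
Outer input = (K'⊕opad) ∥ inner = cf 5c 5c 5c ∥ 90.
Outer hash (tag): sum = 207+92+92+92+144 = 627; mod 256 = 115 → 73.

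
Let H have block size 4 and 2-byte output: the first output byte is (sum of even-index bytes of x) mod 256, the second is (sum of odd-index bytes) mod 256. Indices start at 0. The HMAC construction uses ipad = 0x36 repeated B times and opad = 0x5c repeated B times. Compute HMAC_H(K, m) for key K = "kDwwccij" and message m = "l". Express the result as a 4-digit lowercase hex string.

Key "kDwwccij" = 6b 44 77 77 63 63 69 6a is 8 bytes > B = 4, so hash it first: H(key) = ae 88, then zero-pad to 4 bytes: K' = ae 88 00 00.
K' ⊕ ipad = 98 be 36 36.  K' ⊕ opad = f2 d4 5c 5c.
Inner input = (K'⊕ipad) ∥ m = 98 be 36 36 ∥ 6c.
Inner hash: even-index sum = 314 mod 256 = 58; odd-index sum = 244 mod 256 = 244 → 3a f4.
Outer input = (K'⊕opad) ∥ inner = f2 d4 5c 5c ∥ 3a f4.
Outer hash (tag): even-index sum = 392 mod 256 = 136; odd-index sum = 548 mod 256 = 36 → 88 24.

8824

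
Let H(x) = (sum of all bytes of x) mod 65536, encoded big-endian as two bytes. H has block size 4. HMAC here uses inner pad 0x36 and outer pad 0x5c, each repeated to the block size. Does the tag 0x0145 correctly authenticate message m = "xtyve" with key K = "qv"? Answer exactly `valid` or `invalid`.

Key "qv" = 71 76 is 2 bytes ≤ B = 4; zero-pad to 4 bytes: K' = 71 76 00 00.
K' ⊕ ipad = 47 40 36 36; K' ⊕ opad = 2d 2a 5c 5c.
Inner hash: sum = 71+64+54+54+120+116+121+118+101 = 819 → 03 33.
Outer hash (recomputed tag): sum = 45+42+92+92+3+51 = 325 → 01 45.
Recomputed tag = 0145; claimed = 0145 → match.

valid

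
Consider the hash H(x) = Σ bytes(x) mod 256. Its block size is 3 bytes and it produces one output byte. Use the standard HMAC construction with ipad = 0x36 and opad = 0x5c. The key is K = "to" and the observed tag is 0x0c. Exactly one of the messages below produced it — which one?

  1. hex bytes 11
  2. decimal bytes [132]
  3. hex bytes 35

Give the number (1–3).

Key "to" = 74 6f is 2 bytes ≤ B = 3; zero-pad to 3 bytes: K' = 74 6f 00.
K' ⊕ ipad = 42 59 36; K' ⊕ opad = 28 33 5c.
m1: inner = H(42 59 36 11) = e2; tag = H(28 33 5c e2) = 99
m2: inner = H(42 59 36 84) = 55; tag = H(28 33 5c 55) = 0c ← matches
m3: inner = H(42 59 36 35) = 06; tag = H(28 33 5c 06) = bd

2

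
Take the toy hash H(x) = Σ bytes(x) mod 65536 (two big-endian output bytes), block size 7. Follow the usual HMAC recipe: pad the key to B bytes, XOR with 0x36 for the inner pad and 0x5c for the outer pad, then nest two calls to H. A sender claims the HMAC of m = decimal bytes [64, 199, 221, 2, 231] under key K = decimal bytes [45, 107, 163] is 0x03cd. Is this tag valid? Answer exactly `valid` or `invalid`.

Key decimal bytes [45, 107, 163] = 2d 6b a3 is 3 bytes ≤ B = 7; zero-pad to 7 bytes: K' = 2d 6b a3 00 00 00 00.
K' ⊕ ipad = 1b 5d 95 36 36 36 36; K' ⊕ opad = 71 37 ff 5c 5c 5c 5c.
Inner hash: sum = 27+93+149+54+54+54+54+64+199+221+2+231 = 1202 → 04 b2.
Outer hash (recomputed tag): sum = 113+55+255+92+92+92+92+4+178 = 973 → 03 cd.
Recomputed tag = 03cd; claimed = 03cd → match.

valid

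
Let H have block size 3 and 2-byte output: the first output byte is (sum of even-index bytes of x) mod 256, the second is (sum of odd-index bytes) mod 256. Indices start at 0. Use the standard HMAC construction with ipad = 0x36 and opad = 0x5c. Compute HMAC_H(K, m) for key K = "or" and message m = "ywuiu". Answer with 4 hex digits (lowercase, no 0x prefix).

369d

Key "or" = 6f 72 is 2 bytes ≤ B = 3; zero-pad to 3 bytes: K' = 6f 72 00.
K' ⊕ ipad = 59 44 36.  K' ⊕ opad = 33 2e 5c.
Inner input = (K'⊕ipad) ∥ m = 59 44 36 ∥ 79 77 75 69 75.
Inner hash: even-index sum = 367 mod 256 = 111; odd-index sum = 423 mod 256 = 167 → 6f a7.
Outer input = (K'⊕opad) ∥ inner = 33 2e 5c ∥ 6f a7.
Outer hash (tag): even-index sum = 310 mod 256 = 54; odd-index sum = 157 mod 256 = 157 → 36 9d.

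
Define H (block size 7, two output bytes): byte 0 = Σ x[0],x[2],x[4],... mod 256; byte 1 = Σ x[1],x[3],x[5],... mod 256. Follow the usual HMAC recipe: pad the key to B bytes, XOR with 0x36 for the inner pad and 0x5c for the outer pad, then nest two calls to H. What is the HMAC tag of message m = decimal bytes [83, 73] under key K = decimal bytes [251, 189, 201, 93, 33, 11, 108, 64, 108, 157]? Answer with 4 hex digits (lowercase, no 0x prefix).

e88c

Key decimal bytes [251, 189, 201, 93, 33, 11, 108, 64, 108, 157] = fb bd c9 5d 21 0b 6c 40 6c 9d is 10 bytes > B = 7, so hash it first: H(key) = bd 02, then zero-pad to 7 bytes: K' = bd 02 00 00 00 00 00.
K' ⊕ ipad = 8b 34 36 36 36 36 36.  K' ⊕ opad = e1 5e 5c 5c 5c 5c 5c.
Inner input = (K'⊕ipad) ∥ m = 8b 34 36 36 36 36 36 ∥ 53 49.
Inner hash: even-index sum = 374 mod 256 = 118; odd-index sum = 243 mod 256 = 243 → 76 f3.
Outer input = (K'⊕opad) ∥ inner = e1 5e 5c 5c 5c 5c 5c ∥ 76 f3.
Outer hash (tag): even-index sum = 744 mod 256 = 232; odd-index sum = 396 mod 256 = 140 → e8 8c.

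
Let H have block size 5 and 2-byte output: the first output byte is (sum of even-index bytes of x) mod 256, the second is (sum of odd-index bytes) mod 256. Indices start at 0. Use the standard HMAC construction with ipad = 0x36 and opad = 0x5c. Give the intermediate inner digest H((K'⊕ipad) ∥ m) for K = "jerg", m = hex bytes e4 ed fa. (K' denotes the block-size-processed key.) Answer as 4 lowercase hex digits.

c382

Key "jerg" = 6a 65 72 67 is 4 bytes ≤ B = 5; zero-pad to 5 bytes: K' = 6a 65 72 67 00.
K' ⊕ ipad = 5c 53 44 51 36.
Inner input = 5c 53 44 51 36 ∥ e4 ed fa.
Inner hash: even-index sum = 451 mod 256 = 195; odd-index sum = 642 mod 256 = 130 → c3 82.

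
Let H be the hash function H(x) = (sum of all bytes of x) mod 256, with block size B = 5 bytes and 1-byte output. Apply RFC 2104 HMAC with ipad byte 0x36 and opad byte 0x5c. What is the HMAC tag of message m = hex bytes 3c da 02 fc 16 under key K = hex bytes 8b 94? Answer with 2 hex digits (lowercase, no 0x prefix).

Key hex bytes 8b 94 is 2 bytes ≤ B = 5; zero-pad to 5 bytes: K' = 8b 94 00 00 00.
K' ⊕ ipad = bd a2 36 36 36.  K' ⊕ opad = d7 c8 5c 5c 5c.
Inner input = (K'⊕ipad) ∥ m = bd a2 36 36 36 ∥ 3c da 02 fc 16.
Inner hash: sum = 189+162+54+54+54+60+218+2+252+22 = 1067; mod 256 = 43 → 2b.
Outer input = (K'⊕opad) ∥ inner = d7 c8 5c 5c 5c ∥ 2b.
Outer hash (tag): sum = 215+200+92+92+92+43 = 734; mod 256 = 222 → de.

de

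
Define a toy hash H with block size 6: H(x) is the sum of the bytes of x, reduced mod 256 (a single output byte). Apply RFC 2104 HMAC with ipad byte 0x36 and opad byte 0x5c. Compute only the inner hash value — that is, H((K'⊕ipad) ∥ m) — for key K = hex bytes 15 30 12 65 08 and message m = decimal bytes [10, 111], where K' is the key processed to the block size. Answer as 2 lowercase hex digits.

Key hex bytes 15 30 12 65 08 is 5 bytes ≤ B = 6; zero-pad to 6 bytes: K' = 15 30 12 65 08 00.
K' ⊕ ipad = 23 06 24 53 3e 36.
Inner input = 23 06 24 53 3e 36 ∥ 0a 6f.
Inner hash: sum = 35+6+36+83+62+54+10+111 = 397; mod 256 = 141 → 8d.

8d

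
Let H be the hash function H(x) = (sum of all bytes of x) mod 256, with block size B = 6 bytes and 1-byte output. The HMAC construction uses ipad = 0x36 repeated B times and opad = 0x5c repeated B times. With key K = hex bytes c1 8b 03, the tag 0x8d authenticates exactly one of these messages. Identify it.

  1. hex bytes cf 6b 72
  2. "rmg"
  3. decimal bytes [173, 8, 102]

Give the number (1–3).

Key hex bytes c1 8b 03 is 3 bytes ≤ B = 6; zero-pad to 6 bytes: K' = c1 8b 03 00 00 00.
K' ⊕ ipad = f7 bd 35 36 36 36; K' ⊕ opad = 9d d7 5f 5c 5c 5c.
m1: inner = H(f7 bd 35 36 36 36 cf 6b 72) = 37; tag = H(9d d7 5f 5c 5c 5c 37) = 1e
m2: inner = H(f7 bd 35 36 36 36 72 6d 67) = d1; tag = H(9d d7 5f 5c 5c 5c d1) = b8
m3: inner = H(f7 bd 35 36 36 36 ad 08 66) = a6; tag = H(9d d7 5f 5c 5c 5c a6) = 8d ← matches

3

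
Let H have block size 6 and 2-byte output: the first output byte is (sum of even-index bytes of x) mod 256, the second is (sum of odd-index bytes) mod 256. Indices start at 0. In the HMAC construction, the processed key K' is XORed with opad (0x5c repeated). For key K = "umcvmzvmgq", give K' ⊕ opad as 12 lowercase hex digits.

7e675c5c5c5c

Key "umcvmzvmgq" = 75 6d 63 76 6d 7a 76 6d 67 71 is 10 bytes > B = 6, so hash it first: H(key) = 22 3b, then zero-pad to 6 bytes: K' = 22 3b 00 00 00 00.
XOR each byte with 0x5c: 22⊕5c=7e, 3b⊕5c=67, 00⊕5c=5c, 00⊕5c=5c, 00⊕5c=5c, 00⊕5c=5c.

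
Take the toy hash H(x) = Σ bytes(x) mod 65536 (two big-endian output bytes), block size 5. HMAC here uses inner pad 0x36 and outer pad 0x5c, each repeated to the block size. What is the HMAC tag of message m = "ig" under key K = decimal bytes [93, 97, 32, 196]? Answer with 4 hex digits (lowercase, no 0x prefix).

0280

Key decimal bytes [93, 97, 32, 196] = 5d 61 20 c4 is 4 bytes ≤ B = 5; zero-pad to 5 bytes: K' = 5d 61 20 c4 00.
K' ⊕ ipad = 6b 57 16 f2 36.  K' ⊕ opad = 01 3d 7c 98 5c.
Inner input = (K'⊕ipad) ∥ m = 6b 57 16 f2 36 ∥ 69 67.
Inner hash: sum = 107+87+22+242+54+105+103 = 720 → 02 d0.
Outer input = (K'⊕opad) ∥ inner = 01 3d 7c 98 5c ∥ 02 d0.
Outer hash (tag): sum = 1+61+124+152+92+2+208 = 640 → 02 80.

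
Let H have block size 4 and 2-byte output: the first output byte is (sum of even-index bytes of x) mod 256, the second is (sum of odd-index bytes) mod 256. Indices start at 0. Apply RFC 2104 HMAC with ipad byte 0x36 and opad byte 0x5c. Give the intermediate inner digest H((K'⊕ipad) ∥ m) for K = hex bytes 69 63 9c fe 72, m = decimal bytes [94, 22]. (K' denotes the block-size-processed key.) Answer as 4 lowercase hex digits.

d5a3

Key hex bytes 69 63 9c fe 72 is 5 bytes > B = 4, so hash it first: H(key) = 77 61, then zero-pad to 4 bytes: K' = 77 61 00 00.
K' ⊕ ipad = 41 57 36 36.
Inner input = 41 57 36 36 ∥ 5e 16.
Inner hash: even-index sum = 213 mod 256 = 213; odd-index sum = 163 mod 256 = 163 → d5 a3.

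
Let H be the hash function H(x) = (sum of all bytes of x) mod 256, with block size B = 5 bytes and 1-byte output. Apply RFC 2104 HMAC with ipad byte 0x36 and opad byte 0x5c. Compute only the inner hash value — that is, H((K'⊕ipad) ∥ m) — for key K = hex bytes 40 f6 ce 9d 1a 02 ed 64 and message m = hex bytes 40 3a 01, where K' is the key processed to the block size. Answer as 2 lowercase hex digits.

Key hex bytes 40 f6 ce 9d 1a 02 ed 64 is 8 bytes > B = 5, so hash it first: H(key) = 0e, then zero-pad to 5 bytes: K' = 0e 00 00 00 00.
K' ⊕ ipad = 38 36 36 36 36.
Inner input = 38 36 36 36 36 ∥ 40 3a 01.
Inner hash: sum = 56+54+54+54+54+64+58+1 = 395; mod 256 = 139 → 8b.

8b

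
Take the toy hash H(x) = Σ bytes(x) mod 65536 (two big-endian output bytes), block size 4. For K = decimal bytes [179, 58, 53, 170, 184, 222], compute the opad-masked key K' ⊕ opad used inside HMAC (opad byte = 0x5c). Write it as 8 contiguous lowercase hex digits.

5f3e5c5c

Key decimal bytes [179, 58, 53, 170, 184, 222] = b3 3a 35 aa b8 de is 6 bytes > B = 4, so hash it first: H(key) = 03 62, then zero-pad to 4 bytes: K' = 03 62 00 00.
XOR each byte with 0x5c: 03⊕5c=5f, 62⊕5c=3e, 00⊕5c=5c, 00⊕5c=5c.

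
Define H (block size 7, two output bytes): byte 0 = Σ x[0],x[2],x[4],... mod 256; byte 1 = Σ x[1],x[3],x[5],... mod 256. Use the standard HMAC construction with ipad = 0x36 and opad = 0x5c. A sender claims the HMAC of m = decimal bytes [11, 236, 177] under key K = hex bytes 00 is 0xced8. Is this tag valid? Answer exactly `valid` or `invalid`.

Key hex bytes 00 is 1 byte ≤ B = 7; zero-pad to 7 bytes: K' = 00 00 00 00 00 00 00.
K' ⊕ ipad = 36 36 36 36 36 36 36; K' ⊕ opad = 5c 5c 5c 5c 5c 5c 5c.
Inner hash: even-index sum = 452 mod 256 = 196; odd-index sum = 350 mod 256 = 94 → c4 5e.
Outer hash (recomputed tag): even-index sum = 462 mod 256 = 206; odd-index sum = 472 mod 256 = 216 → ce d8.
Recomputed tag = ced8; claimed = ced8 → match.

valid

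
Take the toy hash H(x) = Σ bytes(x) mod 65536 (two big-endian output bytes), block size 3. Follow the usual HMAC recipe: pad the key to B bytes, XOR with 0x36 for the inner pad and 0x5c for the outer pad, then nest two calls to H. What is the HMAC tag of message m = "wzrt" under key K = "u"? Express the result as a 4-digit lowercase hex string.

Key "u" = 75 is 1 byte ≤ B = 3; zero-pad to 3 bytes: K' = 75 00 00.
K' ⊕ ipad = 43 36 36.  K' ⊕ opad = 29 5c 5c.
Inner input = (K'⊕ipad) ∥ m = 43 36 36 ∥ 77 7a 72 74.
Inner hash: sum = 67+54+54+119+122+114+116 = 646 → 02 86.
Outer input = (K'⊕opad) ∥ inner = 29 5c 5c ∥ 02 86.
Outer hash (tag): sum = 41+92+92+2+134 = 361 → 01 69.

0169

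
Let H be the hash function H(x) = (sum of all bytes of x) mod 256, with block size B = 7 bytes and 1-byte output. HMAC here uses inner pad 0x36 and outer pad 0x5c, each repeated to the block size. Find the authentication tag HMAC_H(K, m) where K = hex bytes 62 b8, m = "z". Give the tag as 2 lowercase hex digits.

58

Key hex bytes 62 b8 is 2 bytes ≤ B = 7; zero-pad to 7 bytes: K' = 62 b8 00 00 00 00 00.
K' ⊕ ipad = 54 8e 36 36 36 36 36.  K' ⊕ opad = 3e e4 5c 5c 5c 5c 5c.
Inner input = (K'⊕ipad) ∥ m = 54 8e 36 36 36 36 36 ∥ 7a.
Inner hash: sum = 84+142+54+54+54+54+54+122 = 618; mod 256 = 106 → 6a.
Outer input = (K'⊕opad) ∥ inner = 3e e4 5c 5c 5c 5c 5c ∥ 6a.
Outer hash (tag): sum = 62+228+92+92+92+92+92+106 = 856; mod 256 = 88 → 58.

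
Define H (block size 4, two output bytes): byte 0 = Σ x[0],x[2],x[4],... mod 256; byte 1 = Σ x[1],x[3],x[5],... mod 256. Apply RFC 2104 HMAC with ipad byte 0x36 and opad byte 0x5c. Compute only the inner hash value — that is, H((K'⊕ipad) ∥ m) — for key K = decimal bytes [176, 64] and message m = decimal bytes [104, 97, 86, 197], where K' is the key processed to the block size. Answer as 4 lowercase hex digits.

7ad2

Key decimal bytes [176, 64] = b0 40 is 2 bytes ≤ B = 4; zero-pad to 4 bytes: K' = b0 40 00 00.
K' ⊕ ipad = 86 76 36 36.
Inner input = 86 76 36 36 ∥ 68 61 56 c5.
Inner hash: even-index sum = 378 mod 256 = 122; odd-index sum = 466 mod 256 = 210 → 7a d2.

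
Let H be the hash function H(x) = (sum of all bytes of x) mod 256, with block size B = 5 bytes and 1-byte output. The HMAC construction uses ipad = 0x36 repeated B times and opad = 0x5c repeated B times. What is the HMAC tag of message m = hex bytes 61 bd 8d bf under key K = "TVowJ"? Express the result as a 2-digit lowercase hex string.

c8

Key "TVowJ" = 54 56 6f 77 4a is exactly B = 5 bytes: K' = 54 56 6f 77 4a.
K' ⊕ ipad = 62 60 59 41 7c.  K' ⊕ opad = 08 0a 33 2b 16.
Inner input = (K'⊕ipad) ∥ m = 62 60 59 41 7c ∥ 61 bd 8d bf.
Inner hash: sum = 98+96+89+65+124+97+189+141+191 = 1090; mod 256 = 66 → 42.
Outer input = (K'⊕opad) ∥ inner = 08 0a 33 2b 16 ∥ 42.
Outer hash (tag): sum = 8+10+51+43+22+66 = 200 → c8.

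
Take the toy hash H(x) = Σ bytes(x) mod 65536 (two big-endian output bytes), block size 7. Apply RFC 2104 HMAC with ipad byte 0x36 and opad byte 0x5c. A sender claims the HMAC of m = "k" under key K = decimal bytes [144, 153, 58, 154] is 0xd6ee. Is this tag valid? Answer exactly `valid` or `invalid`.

invalid

Key decimal bytes [144, 153, 58, 154] = 90 99 3a 9a is 4 bytes ≤ B = 7; zero-pad to 7 bytes: K' = 90 99 3a 9a 00 00 00.
K' ⊕ ipad = a6 af 0c ac 36 36 36; K' ⊕ opad = cc c5 66 c6 5c 5c 5c.
Inner hash: sum = 166+175+12+172+54+54+54+107 = 794 → 03 1a.
Outer hash (recomputed tag): sum = 204+197+102+198+92+92+92+3+26 = 1006 → 03 ee.
Recomputed tag = 03ee; claimed = d6ee → mismatch.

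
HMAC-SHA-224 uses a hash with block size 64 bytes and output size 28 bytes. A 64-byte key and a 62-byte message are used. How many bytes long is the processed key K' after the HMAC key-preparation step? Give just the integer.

64

Key is 64 ≤ 64 bytes, zero-padded: |K'| = 64.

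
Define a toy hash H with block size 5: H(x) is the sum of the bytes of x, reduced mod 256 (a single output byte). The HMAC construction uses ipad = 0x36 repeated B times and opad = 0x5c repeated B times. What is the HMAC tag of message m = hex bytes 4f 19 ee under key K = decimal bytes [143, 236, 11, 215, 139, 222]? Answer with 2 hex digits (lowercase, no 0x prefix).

Key decimal bytes [143, 236, 11, 215, 139, 222] = 8f ec 0b d7 8b de is 6 bytes > B = 5, so hash it first: H(key) = c6, then zero-pad to 5 bytes: K' = c6 00 00 00 00.
K' ⊕ ipad = f0 36 36 36 36.  K' ⊕ opad = 9a 5c 5c 5c 5c.
Inner input = (K'⊕ipad) ∥ m = f0 36 36 36 36 ∥ 4f 19 ee.
Inner hash: sum = 240+54+54+54+54+79+25+238 = 798; mod 256 = 30 → 1e.
Outer input = (K'⊕opad) ∥ inner = 9a 5c 5c 5c 5c ∥ 1e.
Outer hash (tag): sum = 154+92+92+92+92+30 = 552; mod 256 = 40 → 28.

28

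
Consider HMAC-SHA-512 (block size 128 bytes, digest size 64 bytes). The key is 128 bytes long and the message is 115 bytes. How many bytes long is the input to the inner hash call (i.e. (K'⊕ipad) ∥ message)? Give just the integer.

243

Key is 128 ≤ 128 bytes, zero-padded: |K'| = 128.
Inner input = (K'⊕ipad) ∥ m → 128 + 115 = 243 bytes.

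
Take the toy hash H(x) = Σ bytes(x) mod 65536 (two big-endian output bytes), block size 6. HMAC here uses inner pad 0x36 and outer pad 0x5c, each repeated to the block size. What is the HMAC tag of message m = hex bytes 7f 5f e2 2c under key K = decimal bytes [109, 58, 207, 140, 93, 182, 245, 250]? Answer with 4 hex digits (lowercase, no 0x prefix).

Key decimal bytes [109, 58, 207, 140, 93, 182, 245, 250] = 6d 3a cf 8c 5d b6 f5 fa is 8 bytes > B = 6, so hash it first: H(key) = 05 04, then zero-pad to 6 bytes: K' = 05 04 00 00 00 00.
K' ⊕ ipad = 33 32 36 36 36 36.  K' ⊕ opad = 59 58 5c 5c 5c 5c.
Inner input = (K'⊕ipad) ∥ m = 33 32 36 36 36 36 ∥ 7f 5f e2 2c.
Inner hash: sum = 51+50+54+54+54+54+127+95+226+44 = 809 → 03 29.
Outer input = (K'⊕opad) ∥ inner = 59 58 5c 5c 5c 5c ∥ 03 29.
Outer hash (tag): sum = 89+88+92+92+92+92+3+41 = 589 → 02 4d.

024d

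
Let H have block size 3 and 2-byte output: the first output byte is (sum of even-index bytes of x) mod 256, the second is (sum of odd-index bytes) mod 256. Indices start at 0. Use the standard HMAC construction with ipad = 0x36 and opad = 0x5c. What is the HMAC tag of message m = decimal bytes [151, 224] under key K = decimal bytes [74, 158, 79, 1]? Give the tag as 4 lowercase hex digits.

Key decimal bytes [74, 158, 79, 1] = 4a 9e 4f 01 is 4 bytes > B = 3, so hash it first: H(key) = 99 9f, then zero-pad to 3 bytes: K' = 99 9f 00.
K' ⊕ ipad = af a9 36.  K' ⊕ opad = c5 c3 5c.
Inner input = (K'⊕ipad) ∥ m = af a9 36 ∥ 97 e0.
Inner hash: even-index sum = 453 mod 256 = 197; odd-index sum = 320 mod 256 = 64 → c5 40.
Outer input = (K'⊕opad) ∥ inner = c5 c3 5c ∥ c5 40.
Outer hash (tag): even-index sum = 353 mod 256 = 97; odd-index sum = 392 mod 256 = 136 → 61 88.

6188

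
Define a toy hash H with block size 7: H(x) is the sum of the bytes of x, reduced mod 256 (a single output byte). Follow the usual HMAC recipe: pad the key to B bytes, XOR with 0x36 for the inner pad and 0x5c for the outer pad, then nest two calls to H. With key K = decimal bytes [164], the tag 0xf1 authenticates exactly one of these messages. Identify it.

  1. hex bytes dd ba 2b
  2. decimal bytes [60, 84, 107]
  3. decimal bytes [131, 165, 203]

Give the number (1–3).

2

Key decimal bytes [164] = a4 is 1 byte ≤ B = 7; zero-pad to 7 bytes: K' = a4 00 00 00 00 00 00.
K' ⊕ ipad = 92 36 36 36 36 36 36; K' ⊕ opad = f8 5c 5c 5c 5c 5c 5c.
m1: inner = H(92 36 36 36 36 36 36 dd ba 2b) = 98; tag = H(f8 5c 5c 5c 5c 5c 5c 98) = b8
m2: inner = H(92 36 36 36 36 36 36 3c 54 6b) = d1; tag = H(f8 5c 5c 5c 5c 5c 5c d1) = f1 ← matches
m3: inner = H(92 36 36 36 36 36 36 83 a5 cb) = c9; tag = H(f8 5c 5c 5c 5c 5c 5c c9) = e9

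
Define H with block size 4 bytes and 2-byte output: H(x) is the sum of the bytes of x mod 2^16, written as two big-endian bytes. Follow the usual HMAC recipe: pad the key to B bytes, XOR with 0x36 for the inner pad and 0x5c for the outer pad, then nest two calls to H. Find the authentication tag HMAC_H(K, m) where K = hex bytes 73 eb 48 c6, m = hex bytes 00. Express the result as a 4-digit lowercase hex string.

Key hex bytes 73 eb 48 c6 is exactly B = 4 bytes: K' = 73 eb 48 c6.
K' ⊕ ipad = 45 dd 7e f0.  K' ⊕ opad = 2f b7 14 9a.
Inner input = (K'⊕ipad) ∥ m = 45 dd 7e f0 ∥ 00.
Inner hash: sum = 69+221+126+240+0 = 656 → 02 90.
Outer input = (K'⊕opad) ∥ inner = 2f b7 14 9a ∥ 02 90.
Outer hash (tag): sum = 47+183+20+154+2+144 = 550 → 02 26.

0226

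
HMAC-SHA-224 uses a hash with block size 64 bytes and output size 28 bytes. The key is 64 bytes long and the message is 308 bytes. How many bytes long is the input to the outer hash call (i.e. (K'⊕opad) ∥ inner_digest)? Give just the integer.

92

Key is 64 ≤ 64 bytes, zero-padded: |K'| = 64.
Outer input = (K'⊕opad) ∥ H(inner) → 64 + 28 = 92 bytes.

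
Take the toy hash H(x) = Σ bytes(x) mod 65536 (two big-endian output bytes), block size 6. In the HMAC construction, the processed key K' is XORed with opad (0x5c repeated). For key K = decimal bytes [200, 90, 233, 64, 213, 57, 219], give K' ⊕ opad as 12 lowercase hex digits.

58685c5c5c5c

Key decimal bytes [200, 90, 233, 64, 213, 57, 219] = c8 5a e9 40 d5 39 db is 7 bytes > B = 6, so hash it first: H(key) = 04 34, then zero-pad to 6 bytes: K' = 04 34 00 00 00 00.
XOR each byte with 0x5c: 04⊕5c=58, 34⊕5c=68, 00⊕5c=5c, 00⊕5c=5c, 00⊕5c=5c, 00⊕5c=5c.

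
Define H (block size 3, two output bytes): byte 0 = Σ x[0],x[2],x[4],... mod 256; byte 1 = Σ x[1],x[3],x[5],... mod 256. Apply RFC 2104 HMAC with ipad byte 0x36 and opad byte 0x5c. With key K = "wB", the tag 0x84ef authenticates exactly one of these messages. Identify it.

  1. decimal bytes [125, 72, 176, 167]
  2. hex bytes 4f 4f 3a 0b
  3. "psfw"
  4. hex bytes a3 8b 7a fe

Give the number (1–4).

2

Key "wB" = 77 42 is 2 bytes ≤ B = 3; zero-pad to 3 bytes: K' = 77 42 00.
K' ⊕ ipad = 41 74 36; K' ⊕ opad = 2b 1e 5c.
m1: inner = H(41 74 36 7d 48 b0 a7) = 66 a1; tag = H(2b 1e 5c 66 a1) = 2884
m2: inner = H(41 74 36 4f 4f 3a 0b) = d1 fd; tag = H(2b 1e 5c d1 fd) = 84ef ← matches
m3: inner = H(41 74 36 70 73 66 77) = 61 4a; tag = H(2b 1e 5c 61 4a) = d17f
m4: inner = H(41 74 36 a3 8b 7a fe) = 00 91; tag = H(2b 1e 5c 00 91) = 181e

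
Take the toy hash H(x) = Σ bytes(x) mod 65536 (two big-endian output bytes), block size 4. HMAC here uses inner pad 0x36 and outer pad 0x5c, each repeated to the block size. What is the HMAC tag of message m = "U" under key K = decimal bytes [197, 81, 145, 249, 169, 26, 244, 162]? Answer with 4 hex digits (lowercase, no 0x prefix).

0278

Key decimal bytes [197, 81, 145, 249, 169, 26, 244, 162] = c5 51 91 f9 a9 1a f4 a2 is 8 bytes > B = 4, so hash it first: H(key) = 04 f9, then zero-pad to 4 bytes: K' = 04 f9 00 00.
K' ⊕ ipad = 32 cf 36 36.  K' ⊕ opad = 58 a5 5c 5c.
Inner input = (K'⊕ipad) ∥ m = 32 cf 36 36 ∥ 55.
Inner hash: sum = 50+207+54+54+85 = 450 → 01 c2.
Outer input = (K'⊕opad) ∥ inner = 58 a5 5c 5c ∥ 01 c2.
Outer hash (tag): sum = 88+165+92+92+1+194 = 632 → 02 78.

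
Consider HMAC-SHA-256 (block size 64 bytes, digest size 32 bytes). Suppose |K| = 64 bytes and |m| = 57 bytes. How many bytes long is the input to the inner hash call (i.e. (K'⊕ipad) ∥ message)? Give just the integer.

121

Key is 64 ≤ 64 bytes, zero-padded: |K'| = 64.
Inner input = (K'⊕ipad) ∥ m → 64 + 57 = 121 bytes.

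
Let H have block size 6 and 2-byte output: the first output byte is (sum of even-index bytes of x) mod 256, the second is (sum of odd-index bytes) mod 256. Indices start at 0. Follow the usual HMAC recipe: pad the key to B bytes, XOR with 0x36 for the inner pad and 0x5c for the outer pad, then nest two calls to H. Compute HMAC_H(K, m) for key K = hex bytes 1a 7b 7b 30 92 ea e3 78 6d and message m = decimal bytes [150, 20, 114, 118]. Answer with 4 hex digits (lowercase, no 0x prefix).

Key hex bytes 1a 7b 7b 30 92 ea e3 78 6d is 9 bytes > B = 6, so hash it first: H(key) = 77 0d, then zero-pad to 6 bytes: K' = 77 0d 00 00 00 00.
K' ⊕ ipad = 41 3b 36 36 36 36.  K' ⊕ opad = 2b 51 5c 5c 5c 5c.
Inner input = (K'⊕ipad) ∥ m = 41 3b 36 36 36 36 ∥ 96 14 72 76.
Inner hash: even-index sum = 437 mod 256 = 181; odd-index sum = 305 mod 256 = 49 → b5 31.
Outer input = (K'⊕opad) ∥ inner = 2b 51 5c 5c 5c 5c ∥ b5 31.
Outer hash (tag): even-index sum = 408 mod 256 = 152; odd-index sum = 314 mod 256 = 58 → 98 3a.

983a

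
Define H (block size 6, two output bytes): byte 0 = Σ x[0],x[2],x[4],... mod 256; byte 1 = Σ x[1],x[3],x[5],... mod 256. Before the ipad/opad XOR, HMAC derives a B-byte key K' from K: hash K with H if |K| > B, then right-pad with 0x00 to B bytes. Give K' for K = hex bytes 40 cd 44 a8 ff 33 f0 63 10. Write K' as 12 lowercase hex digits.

|K| = 9 > B = 6, so first hash the key.
H(K): even-index sum = 643 mod 256 = 131; odd-index sum = 523 mod 256 = 11 → 83 0b.
Zero-pad H(K) = 83 0b to 6 bytes: K' = 83 0b 00 00 00 00.

830b00000000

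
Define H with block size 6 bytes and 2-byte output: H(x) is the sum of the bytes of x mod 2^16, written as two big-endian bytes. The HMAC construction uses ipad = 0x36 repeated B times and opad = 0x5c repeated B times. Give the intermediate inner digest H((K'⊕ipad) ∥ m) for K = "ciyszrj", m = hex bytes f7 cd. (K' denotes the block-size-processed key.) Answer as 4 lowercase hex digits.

0309

Key "ciyszrj" = 63 69 79 73 7a 72 6a is 7 bytes > B = 6, so hash it first: H(key) = 03 0e, then zero-pad to 6 bytes: K' = 03 0e 00 00 00 00.
K' ⊕ ipad = 35 38 36 36 36 36.
Inner input = 35 38 36 36 36 36 ∥ f7 cd.
Inner hash: sum = 53+56+54+54+54+54+247+205 = 777 → 03 09.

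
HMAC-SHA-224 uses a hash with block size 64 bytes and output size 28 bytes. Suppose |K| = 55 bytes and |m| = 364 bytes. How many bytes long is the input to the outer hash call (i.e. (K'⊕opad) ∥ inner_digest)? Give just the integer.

Key is 55 ≤ 64 bytes, zero-padded: |K'| = 64.
Outer input = (K'⊕opad) ∥ H(inner) → 64 + 28 = 92 bytes.

92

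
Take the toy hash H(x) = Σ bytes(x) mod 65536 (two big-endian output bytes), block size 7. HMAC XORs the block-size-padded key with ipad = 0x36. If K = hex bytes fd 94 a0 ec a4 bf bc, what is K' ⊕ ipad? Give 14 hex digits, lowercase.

Key hex bytes fd 94 a0 ec a4 bf bc is exactly B = 7 bytes: K' = fd 94 a0 ec a4 bf bc.
XOR each byte with 0x36: fd⊕36=cb, 94⊕36=a2, a0⊕36=96, ec⊕36=da, a4⊕36=92, bf⊕36=89, bc⊕36=8a.

cba296da92898a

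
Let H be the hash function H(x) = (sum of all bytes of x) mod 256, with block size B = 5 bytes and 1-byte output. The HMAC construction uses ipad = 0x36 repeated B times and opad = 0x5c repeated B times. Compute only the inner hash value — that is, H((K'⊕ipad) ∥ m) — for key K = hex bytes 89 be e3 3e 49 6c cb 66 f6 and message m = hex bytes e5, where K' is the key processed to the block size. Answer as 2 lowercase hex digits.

Key hex bytes 89 be e3 3e 49 6c cb 66 f6 is 9 bytes > B = 5, so hash it first: H(key) = 44, then zero-pad to 5 bytes: K' = 44 00 00 00 00.
K' ⊕ ipad = 72 36 36 36 36.
Inner input = 72 36 36 36 36 ∥ e5.
Inner hash: sum = 114+54+54+54+54+229 = 559; mod 256 = 47 → 2f.

2f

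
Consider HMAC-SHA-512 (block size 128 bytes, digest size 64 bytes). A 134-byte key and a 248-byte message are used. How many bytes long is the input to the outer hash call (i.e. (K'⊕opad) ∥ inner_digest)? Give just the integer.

Key is 134 > 128 bytes, so it is hashed to 64 bytes then zero-padded to 128: |K'| = 128.
Outer input = (K'⊕opad) ∥ H(inner) → 128 + 64 = 192 bytes.

192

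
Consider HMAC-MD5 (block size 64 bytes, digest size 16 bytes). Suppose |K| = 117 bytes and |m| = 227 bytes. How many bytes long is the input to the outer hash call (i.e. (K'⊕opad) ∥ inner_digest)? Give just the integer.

Key is 117 > 64 bytes, so it is hashed to 16 bytes then zero-padded to 64: |K'| = 64.
Outer input = (K'⊕opad) ∥ H(inner) → 64 + 16 = 80 bytes.

80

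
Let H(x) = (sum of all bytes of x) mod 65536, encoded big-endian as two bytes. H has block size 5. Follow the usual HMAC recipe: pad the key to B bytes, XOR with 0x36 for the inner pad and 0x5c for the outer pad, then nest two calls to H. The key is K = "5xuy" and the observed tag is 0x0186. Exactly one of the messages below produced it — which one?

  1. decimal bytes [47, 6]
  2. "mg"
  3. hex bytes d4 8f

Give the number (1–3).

1

Key "5xuy" = 35 78 75 79 is 4 bytes ≤ B = 5; zero-pad to 5 bytes: K' = 35 78 75 79 00.
K' ⊕ ipad = 03 4e 43 4f 36; K' ⊕ opad = 69 24 29 25 5c.
m1: inner = H(03 4e 43 4f 36 2f 06) = 01 4e; tag = H(69 24 29 25 5c 01 4e) = 0186 ← matches
m2: inner = H(03 4e 43 4f 36 6d 67) = 01 ed; tag = H(69 24 29 25 5c 01 ed) = 0225
m3: inner = H(03 4e 43 4f 36 d4 8f) = 02 7c; tag = H(69 24 29 25 5c 02 7c) = 01b5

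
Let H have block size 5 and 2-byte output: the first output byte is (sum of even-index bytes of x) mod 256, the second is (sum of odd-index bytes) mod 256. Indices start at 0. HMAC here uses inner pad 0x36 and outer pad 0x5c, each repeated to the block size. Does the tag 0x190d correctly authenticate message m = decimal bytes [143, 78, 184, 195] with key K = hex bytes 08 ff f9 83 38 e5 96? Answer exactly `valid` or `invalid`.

Key hex bytes 08 ff f9 83 38 e5 96 is 7 bytes > B = 5, so hash it first: H(key) = cf 67, then zero-pad to 5 bytes: K' = cf 67 00 00 00.
K' ⊕ ipad = f9 51 36 36 36; K' ⊕ opad = 93 3b 5c 5c 5c.
Inner hash: even-index sum = 630 mod 256 = 118; odd-index sum = 462 mod 256 = 206 → 76 ce.
Outer hash (recomputed tag): even-index sum = 537 mod 256 = 25; odd-index sum = 269 mod 256 = 13 → 19 0d.
Recomputed tag = 190d; claimed = 190d → match.

valid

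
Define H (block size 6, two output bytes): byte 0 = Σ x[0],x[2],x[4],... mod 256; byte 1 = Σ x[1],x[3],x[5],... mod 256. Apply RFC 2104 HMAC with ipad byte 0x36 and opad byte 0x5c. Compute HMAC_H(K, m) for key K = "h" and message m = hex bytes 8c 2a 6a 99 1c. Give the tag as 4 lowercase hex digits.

c879

Key "h" = 68 is 1 byte ≤ B = 6; zero-pad to 6 bytes: K' = 68 00 00 00 00 00.
K' ⊕ ipad = 5e 36 36 36 36 36.  K' ⊕ opad = 34 5c 5c 5c 5c 5c.
Inner input = (K'⊕ipad) ∥ m = 5e 36 36 36 36 36 ∥ 8c 2a 6a 99 1c.
Inner hash: even-index sum = 476 mod 256 = 220; odd-index sum = 357 mod 256 = 101 → dc 65.
Outer input = (K'⊕opad) ∥ inner = 34 5c 5c 5c 5c 5c ∥ dc 65.
Outer hash (tag): even-index sum = 456 mod 256 = 200; odd-index sum = 377 mod 256 = 121 → c8 79.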